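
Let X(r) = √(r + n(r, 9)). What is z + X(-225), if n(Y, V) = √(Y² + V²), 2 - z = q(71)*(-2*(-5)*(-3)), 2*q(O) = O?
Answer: 1067 + 3*√(-25 + √626) ≈ 1067.4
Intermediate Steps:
q(O) = O/2
z = 1067 (z = 2 - (½)*71*-2*(-5)*(-3) = 2 - 71*10*(-3)/2 = 2 - 71*(-30)/2 = 2 - 1*(-1065) = 2 + 1065 = 1067)
n(Y, V) = √(V² + Y²)
X(r) = √(r + √(81 + r²)) (X(r) = √(r + √(9² + r²)) = √(r + √(81 + r²)))
z + X(-225) = 1067 + √(-225 + √(81 + (-225)²)) = 1067 + √(-225 + √(81 + 50625)) = 1067 + √(-225 + √50706) = 1067 + √(-225 + 9*√626)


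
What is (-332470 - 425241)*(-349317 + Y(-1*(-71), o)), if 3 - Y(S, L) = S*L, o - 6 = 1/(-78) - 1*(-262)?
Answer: 21769495445155/78 ≈ 2.7910e+11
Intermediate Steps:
o = 20903/78 (o = 6 + (1/(-78) - 1*(-262)) = 6 + (-1/78 + 262) = 6 + 20435/78 = 20903/78 ≈ 267.99)
Y(S, L) = 3 - L*S (Y(S, L) = 3 - S*L = 3 - L*S)
(-332470 - 425241)*(-349317 + Y(-1*(-71), o)) = (-332470 - 425241)*(-349317 + (3 - 1*20903/78*(-1*(-71)))) = -757711*(-349317 + (3 - 1*20903/78*71)) = -757711*(-349317 + (3 - 1484113/78)) = -757711*(-349317 - 1483879/78) = -757711*(-28730605/78) = 21769495445155/78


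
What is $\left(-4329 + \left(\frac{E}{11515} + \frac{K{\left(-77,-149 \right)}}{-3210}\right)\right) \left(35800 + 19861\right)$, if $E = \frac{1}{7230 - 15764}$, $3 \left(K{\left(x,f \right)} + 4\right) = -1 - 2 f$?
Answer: $- \frac{3800433844034893483}{15772176105} \approx -2.4096 \cdot 10^{8}$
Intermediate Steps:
$K{\left(x,f \right)} = - \frac{13}{3} - \frac{2 f}{3}$ ($K{\left(x,f \right)} = -4 + \frac{-1 - 2 f}{3} = -4 - \left(\frac{1}{3} + \frac{2 f}{3}\right) = - \frac{13}{3} - \frac{2 f}{3}$)
$E = - \frac{1}{8534}$ ($E = \frac{1}{-8534} = - \frac{1}{8534} \approx -0.00011718$)
$\left(-4329 + \left(\frac{E}{11515} + \frac{K{\left(-77,-149 \right)}}{-3210}\right)\right) \left(35800 + 19861\right) = \left(-4329 + \left(- \frac{1}{8534 \cdot 11515} + \frac{- \frac{13}{3} - - \frac{298}{3}}{-3210}\right)\right) \left(35800 + 19861\right) = \left(-4329 + \left(\left(- \frac{1}{8534}\right) \frac{1}{11515} + \left(- \frac{13}{3} + \frac{298}{3}\right) \left(- \frac{1}{3210}\right)\right)\right) 55661 = \left(-4329 + \left(- \frac{1}{98269010} + 95 \left(- \frac{1}{3210}\right)\right)\right) 55661 = \left(-4329 - \frac{466777958}{15772176105}\right) 55661 = \left(- \frac{68278217136503}{15772176105}\right) 55661 = - \frac{3800433844034893483}{15772176105}$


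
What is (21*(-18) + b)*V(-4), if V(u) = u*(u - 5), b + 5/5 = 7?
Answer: -13392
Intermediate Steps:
b = 6 (b = -1 + 7 = 6)
V(u) = u*(-5 + u)
(21*(-18) + b)*V(-4) = (21*(-18) + 6)*(-4*(-5 - 4)) = (-378 + 6)*(-4*(-9)) = -372*36 = -13392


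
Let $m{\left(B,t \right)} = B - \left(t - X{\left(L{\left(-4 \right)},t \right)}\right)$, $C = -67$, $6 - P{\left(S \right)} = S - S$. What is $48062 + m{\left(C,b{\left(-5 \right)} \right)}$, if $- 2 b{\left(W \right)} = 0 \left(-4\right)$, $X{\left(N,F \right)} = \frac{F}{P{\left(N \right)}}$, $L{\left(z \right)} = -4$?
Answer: $47995$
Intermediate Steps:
$P{\left(S \right)} = 6$ ($P{\left(S \right)} = 6 - \left(S - S\right) = 6 - 0 = 6 + 0 = 6$)
$X{\left(N,F \right)} = \frac{F}{6}$
$b{\left(W \right)} = 0$ ($b{\left(W \right)} = - \frac{0 \left(-4\right)}{2} = \left(- \frac{1}{2}\right) 0 = 0$)
$m{\left(B,t \right)} = B - \frac{5 t}{6}$ ($m{\left(B,t \right)} = B + \left(\frac{t}{6} - t\right) = B - \frac{5 t}{6}$)
$48062 + m{\left(C,b{\left(-5 \right)} \right)} = 48062 - 67 = 47995$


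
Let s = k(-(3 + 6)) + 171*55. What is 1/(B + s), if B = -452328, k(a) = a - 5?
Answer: -1/442937 ≈ -2.2577e-6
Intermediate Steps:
k(a) = -5 + a
s = 9391 (s = (-5 - (3 + 6)) + 171*55 = (-5 - 1*9) + 9405 = (-5 - 9) + 9405 = -14 + 9405 = 9391)
1/(B + s) = 1/(-452328 + 9391) = 1/(-442937) = -1/442937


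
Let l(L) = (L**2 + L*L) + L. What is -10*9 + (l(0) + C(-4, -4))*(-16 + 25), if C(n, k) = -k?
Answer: -54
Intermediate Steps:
l(L) = L + 2*L**2 (l(L) = (L**2 + L**2) + L = 2*L**2 + L = L + 2*L**2)
-10*9 + (l(0) + C(-4, -4))*(-16 + 25) = -10*9 + (0*(1 + 2*0) - 1*(-4))*(-16 + 25) = -90 + (0*(1 + 0) + 4)*9 = -90 + (0*1 + 4)*9 = -90 + (0 + 4)*9 = -90 + 4*9 = -90 + 36 = -54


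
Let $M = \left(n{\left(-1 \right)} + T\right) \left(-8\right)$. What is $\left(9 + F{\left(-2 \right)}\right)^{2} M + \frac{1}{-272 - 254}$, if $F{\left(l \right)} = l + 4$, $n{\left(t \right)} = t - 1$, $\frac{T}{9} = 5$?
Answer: $- \frac{21894225}{526} \approx -41624.0$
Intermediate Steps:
$T = 45$ ($T = 9 \cdot 5 = 45$)
$n{\left(t \right)} = -1 + t$
$F{\left(l \right)} = 4 + l$
$M = -344$ ($M = \left(\left(-1 - 1\right) + 45\right) \left(-8\right) = \left(-2 + 45\right) \left(-8\right) = 43 \left(-8\right) = -344$)
$\left(9 + F{\left(-2 \right)}\right)^{2} M + \frac{1}{-272 - 254} = \left(9 + \left(4 - 2\right)\right)^{2} \left(-344\right) + \frac{1}{-272 - 254} = \left(9 + 2\right)^{2} \left(-344\right) + \frac{1}{-526} = 11^{2} \left(-344\right) - \frac{1}{526} = 121 \left(-344\right) - \frac{1}{526} = -41624 - \frac{1}{526} = - \frac{21894225}{526}$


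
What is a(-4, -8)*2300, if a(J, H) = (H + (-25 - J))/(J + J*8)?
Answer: 16675/9 ≈ 1852.8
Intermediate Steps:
a(J, H) = (-25 + H - J)/(9*J) (a(J, H) = (-25 + H - J)/(J + 8*J) = (-25 + H - J)/((9*J)) = (-25 + H - J)*(1/(9*J)) = (-25 + H - J)/(9*J))
a(-4, -8)*2300 = ((1/9)*(-25 - 8 - 1*(-4))/(-4))*2300 = ((1/9)*(-1/4)*(-25 - 8 + 4))*2300 = ((1/9)*(-1/4)*(-29))*2300 = (29/36)*2300 = 16675/9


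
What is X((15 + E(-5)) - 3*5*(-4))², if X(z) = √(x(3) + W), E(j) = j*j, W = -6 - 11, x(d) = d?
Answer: -14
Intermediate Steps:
W = -17
E(j) = j²
X(z) = I*√14 (X(z) = √(3 - 17) = √(-14) = I*√14)
X((15 + E(-5)) - 3*5*(-4))² = (I*√14)² = -14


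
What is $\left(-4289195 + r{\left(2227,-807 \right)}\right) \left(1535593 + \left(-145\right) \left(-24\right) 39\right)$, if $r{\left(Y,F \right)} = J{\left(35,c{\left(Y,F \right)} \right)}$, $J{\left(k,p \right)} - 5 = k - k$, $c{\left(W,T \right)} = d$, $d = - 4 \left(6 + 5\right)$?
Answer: $-7168579006470$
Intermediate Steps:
$d = -44$ ($d = \left(-4\right) 11 = -44$)
$c{\left(W,T \right)} = -44$
$J{\left(k,p \right)} = 5$ ($J{\left(k,p \right)} = 5 + \left(k - k\right) = 5 + 0 = 5$)
$r{\left(Y,F \right)} = 5$
$\left(-4289195 + r{\left(2227,-807 \right)}\right) \left(1535593 + \left(-145\right) \left(-24\right) 39\right) = \left(-4289195 + 5\right) \left(1535593 + \left(-145\right) \left(-24\right) 39\right) = - 4289190 \left(1535593 + 3480 \cdot 39\right) = - 4289190 \left(1535593 + 135720\right) = \left(-4289190\right) 1671313 = -7168579006470$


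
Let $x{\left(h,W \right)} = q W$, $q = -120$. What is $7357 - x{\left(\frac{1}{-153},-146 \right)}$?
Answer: $-10163$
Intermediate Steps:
$x{\left(h,W \right)} = - 120 W$
$7357 - x{\left(\frac{1}{-153},-146 \right)} = 7357 - \left(-120\right) \left(-146\right) = 7357 - 17520 = -10163$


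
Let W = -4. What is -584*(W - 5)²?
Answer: -47304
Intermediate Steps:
-584*(W - 5)² = -584*(-4 - 5)² = -584*(-9)² = -584*81 = -47304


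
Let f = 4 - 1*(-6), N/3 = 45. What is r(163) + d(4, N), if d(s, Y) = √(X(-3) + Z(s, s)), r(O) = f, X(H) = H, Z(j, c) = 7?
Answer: 12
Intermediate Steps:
N = 135 (N = 3*45 = 135)
f = 10 (f = 4 + 6 = 10)
r(O) = 10
d(s, Y) = 2 (d(s, Y) = √(-3 + 7) = √4 = 2)
r(163) + d(4, N) = 10 + 2 = 12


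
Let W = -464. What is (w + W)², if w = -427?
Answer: 793881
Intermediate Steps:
(w + W)² = (-427 - 464)² = (-891)² = 793881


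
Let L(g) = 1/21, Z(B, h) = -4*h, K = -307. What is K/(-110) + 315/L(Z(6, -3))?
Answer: 727957/110 ≈ 6617.8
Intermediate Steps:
L(g) = 1/21
K/(-110) + 315/L(Z(6, -3)) = -307/(-110) + 315/(1/21) = -307*(-1/110) + 315*21 = 307/110 + 6615 = 727957/110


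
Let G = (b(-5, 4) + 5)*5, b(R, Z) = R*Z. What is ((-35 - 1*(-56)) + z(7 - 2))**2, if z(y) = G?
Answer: 2916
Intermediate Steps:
G = -75 (G = (-5*4 + 5)*5 = (-20 + 5)*5 = -15*5 = -75)
z(y) = -75
((-35 - 1*(-56)) + z(7 - 2))**2 = ((-35 - 1*(-56)) - 75)**2 = ((-35 + 56) - 75)**2 = (21 - 75)**2 = (-54)**2 = 2916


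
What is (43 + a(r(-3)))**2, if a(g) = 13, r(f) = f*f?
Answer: 3136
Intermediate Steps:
r(f) = f**2
(43 + a(r(-3)))**2 = (43 + 13)**2 = 56**2 = 3136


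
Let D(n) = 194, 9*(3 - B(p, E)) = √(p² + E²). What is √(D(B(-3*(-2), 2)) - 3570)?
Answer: 4*I*√211 ≈ 58.103*I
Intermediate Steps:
B(p, E) = 3 - √(E² + p²)/9 (B(p, E) = 3 - √(p² + E²)/9 = 3 - √(E² + p²)/9)
√(D(B(-3*(-2), 2)) - 3570) = √(194 - 3570) = √(-3376) = 4*I*√211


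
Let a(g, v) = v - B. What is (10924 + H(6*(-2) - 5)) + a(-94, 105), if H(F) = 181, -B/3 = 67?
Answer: 11411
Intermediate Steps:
B = -201 (B = -3*67 = -201)
a(g, v) = 201 + v (a(g, v) = v - 1*(-201) = v + 201 = 201 + v)
(10924 + H(6*(-2) - 5)) + a(-94, 105) = (10924 + 181) + (201 + 105) = 11105 + 306 = 11411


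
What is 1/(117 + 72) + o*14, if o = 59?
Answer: 156115/189 ≈ 826.00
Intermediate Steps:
1/(117 + 72) + o*14 = 1/(117 + 72) + 59*14 = 1/189 + 826 = 156115/189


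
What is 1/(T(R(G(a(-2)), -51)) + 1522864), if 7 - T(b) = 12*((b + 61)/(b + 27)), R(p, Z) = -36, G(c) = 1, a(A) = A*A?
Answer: 3/4568713 ≈ 6.5664e-7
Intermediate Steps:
a(A) = A**2
T(b) = 7 - 12*(61 + b)/(27 + b) (T(b) = 7 - 12*(b + 61)/(b + 27) = 7 - 12*(61 + b)/(27 + b))
1/(T(R(G(a(-2)), -51)) + 1522864) = 1/((-543 - 5*(-36))/(27 - 36) + 1522864) = 1/((-543 + 180)/(-9) + 1522864) = 1/(-1/9*(-363) + 1522864) = 1/(121/3 + 1522864) = 1/(4568713/3) = 3/4568713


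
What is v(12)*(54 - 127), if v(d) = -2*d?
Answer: 1752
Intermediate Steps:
v(12)*(54 - 127) = (-2*12)*(54 - 127) = -24*(-73) = 1752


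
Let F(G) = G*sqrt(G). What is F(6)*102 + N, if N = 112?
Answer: 112 + 612*sqrt(6) ≈ 1611.1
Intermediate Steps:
F(G) = G**(3/2)
F(6)*102 + N = 6**(3/2)*102 + 112 = (6*sqrt(6))*102 + 112 = 612*sqrt(6) + 112 = 112 + 612*sqrt(6)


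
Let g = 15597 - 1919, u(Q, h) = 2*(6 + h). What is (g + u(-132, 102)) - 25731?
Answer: -11837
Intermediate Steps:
u(Q, h) = 12 + 2*h
g = 13678
(g + u(-132, 102)) - 25731 = (13678 + (12 + 2*102)) - 25731 = (13678 + (12 + 204)) - 25731 = (13678 + 216) - 25731 = 13894 - 25731 = -11837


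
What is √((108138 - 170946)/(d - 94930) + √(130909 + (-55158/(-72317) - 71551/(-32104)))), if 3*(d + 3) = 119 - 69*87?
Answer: √(18451639742599187351340609888 + 24521601400049097169*√176408104982670091542662)/168717134473286 ≈ 19.039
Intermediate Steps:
d = -5893/3 (d = -3 + (119 - 69*87)/3 = -3 + (119 - 6003)/3 = -3 + (⅓)*(-5884) = -3 - 5884/3 = -5893/3 ≈ -1964.3)
√((108138 - 170946)/(d - 94930) + √(130909 + (-55158/(-72317) - 71551/(-32104)))) = √((108138 - 170946)/(-5893/3 - 94930) + √(130909 + (-55158/(-72317) - 71551/(-32104)))) = √(-62808/(-290683/3) + √(130909 + (-55158*(-1/72317) - 71551*(-1/32104)))) = √(-62808*(-3/290683) + √(130909 + (55158/72317 + 71551/32104))) = √(188424/290683 + √(130909 + 6945146099/2321664968)) = √(188424/290683 + √(303933784442011/2321664968)) = √(188424/290683 + √176408104982670091542662/1160832484)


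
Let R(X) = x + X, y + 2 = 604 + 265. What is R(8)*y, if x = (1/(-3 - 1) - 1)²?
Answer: 132651/16 ≈ 8290.7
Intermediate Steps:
y = 867 (y = -2 + (604 + 265) = -2 + 869 = 867)
x = 25/16 (x = (1/(-4) - 1)² = (-¼ - 1)² = (-5/4)² = 25/16 ≈ 1.5625)
R(X) = 25/16 + X
R(8)*y = (25/16 + 8)*867 = (153/16)*867 = 132651/16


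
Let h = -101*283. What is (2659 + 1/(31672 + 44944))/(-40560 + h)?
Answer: -203721945/5297460088 ≈ -0.038457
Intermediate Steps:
h = -28583
(2659 + 1/(31672 + 44944))/(-40560 + h) = (2659 + 1/(31672 + 44944))/(-40560 - 28583) = (2659 + 1/76616)/(-69143) = (2659 + 1/76616)*(-1/69143) = (203721945/76616)*(-1/69143) = -203721945/5297460088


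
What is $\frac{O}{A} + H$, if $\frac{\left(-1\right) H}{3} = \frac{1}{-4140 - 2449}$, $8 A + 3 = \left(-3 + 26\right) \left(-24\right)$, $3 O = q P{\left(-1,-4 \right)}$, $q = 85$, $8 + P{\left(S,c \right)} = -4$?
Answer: $\frac{3584749}{731379} \approx 4.9014$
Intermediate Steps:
$P{\left(S,c \right)} = -12$ ($P{\left(S,c \right)} = -8 - 4 = -12$)
$O = -340$ ($O = \frac{85 \left(-12\right)}{3} = \frac{1}{3} \left(-1020\right) = -340$)
$A = - \frac{555}{8}$ ($A = - \frac{3}{8} + \frac{\left(-3 + 26\right) \left(-24\right)}{8} = - \frac{3}{8} + \frac{23 \left(-24\right)}{8} = - \frac{3}{8} + \frac{1}{8} \left(-552\right) = - \frac{3}{8} - 69 = - \frac{555}{8} \approx -69.375$)
$H = \frac{3}{6589}$ ($H = - \frac{3}{-4140 - 2449} = - \frac{3}{-6589} = \left(-3\right) \left(- \frac{1}{6589}\right) = \frac{3}{6589} \approx 0.0004553$)
$\frac{O}{A} + H = - \frac{340}{- \frac{555}{8}} + \frac{3}{6589} = \left(-340\right) \left(- \frac{8}{555}\right) + \frac{3}{6589} = \frac{544}{111} + \frac{3}{6589} = \frac{3584749}{731379}$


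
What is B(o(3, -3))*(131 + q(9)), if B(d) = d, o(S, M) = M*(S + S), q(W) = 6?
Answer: -2466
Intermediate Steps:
o(S, M) = 2*M*S (o(S, M) = M*(2*S) = 2*M*S)
B(o(3, -3))*(131 + q(9)) = (2*(-3)*3)*(131 + 6) = -18*137 = -2466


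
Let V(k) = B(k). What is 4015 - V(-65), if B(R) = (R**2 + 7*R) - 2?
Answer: 247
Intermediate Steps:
B(R) = -2 + R**2 + 7*R
V(k) = -2 + k**2 + 7*k
4015 - V(-65) = 4015 - (-2 + (-65)**2 + 7*(-65)) = 4015 - (-2 + 4225 - 455) = 4015 - 1*3768 = 4015 - 3768 = 247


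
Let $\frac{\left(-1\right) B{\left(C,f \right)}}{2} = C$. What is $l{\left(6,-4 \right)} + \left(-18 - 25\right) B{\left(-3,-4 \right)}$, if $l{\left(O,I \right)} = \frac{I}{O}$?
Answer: $- \frac{776}{3} \approx -258.67$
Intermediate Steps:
$B{\left(C,f \right)} = - 2 C$
$l{\left(6,-4 \right)} + \left(-18 - 25\right) B{\left(-3,-4 \right)} = - \frac{4}{6} + \left(-18 - 25\right) \left(\left(-2\right) \left(-3\right)\right) = \left(-4\right) \frac{1}{6} + \left(-18 - 25\right) 6 = - \frac{2}{3} - 258 = - \frac{776}{3}$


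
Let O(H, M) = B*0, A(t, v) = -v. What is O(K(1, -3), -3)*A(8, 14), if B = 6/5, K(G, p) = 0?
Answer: 0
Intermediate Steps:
B = 6/5 (B = 6*(1/5) = 6/5 ≈ 1.2000)
O(H, M) = 0 (O(H, M) = (6/5)*0 = 0)
O(K(1, -3), -3)*A(8, 14) = 0*(-1*14) = 0*(-14) = 0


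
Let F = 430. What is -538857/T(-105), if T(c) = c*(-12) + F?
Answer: -538857/1690 ≈ -318.85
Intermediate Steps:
T(c) = 430 - 12*c (T(c) = c*(-12) + 430 = -12*c + 430 = 430 - 12*c)
-538857/T(-105) = -538857/(430 - 12*(-105)) = -538857/(430 + 1260) = -538857/1690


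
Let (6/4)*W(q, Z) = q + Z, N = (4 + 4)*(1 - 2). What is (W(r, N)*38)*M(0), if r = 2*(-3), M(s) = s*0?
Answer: 0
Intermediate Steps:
N = -8 (N = 8*(-1) = -8)
M(s) = 0
r = -6
W(q, Z) = 2*Z/3 + 2*q/3 (W(q, Z) = 2*(q + Z)/3 = 2*(Z + q)/3 = 2*Z/3 + 2*q/3)
(W(r, N)*38)*M(0) = (((⅔)*(-8) + (⅔)*(-6))*38)*0 = ((-16/3 - 4)*38)*0 = -28/3*38*0 = -1064/3*0 = 0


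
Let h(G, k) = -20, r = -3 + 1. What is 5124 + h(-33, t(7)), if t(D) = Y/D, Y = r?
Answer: 5104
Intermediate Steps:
r = -2
Y = -2
t(D) = -2/D
5124 + h(-33, t(7)) = 5124 - 20 = 5104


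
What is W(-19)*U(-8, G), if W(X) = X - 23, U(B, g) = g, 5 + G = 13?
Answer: -336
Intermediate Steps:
G = 8 (G = -5 + 13 = 8)
W(X) = -23 + X
W(-19)*U(-8, G) = (-23 - 19)*8 = -42*8 = -336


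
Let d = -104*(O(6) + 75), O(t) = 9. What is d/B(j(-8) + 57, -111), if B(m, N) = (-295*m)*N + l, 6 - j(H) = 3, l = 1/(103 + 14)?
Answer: -1022112/229869901 ≈ -0.0044465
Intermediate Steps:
l = 1/117 ≈ 0.0085470
j(H) = 3 (j(H) = 6 - 1*3 = 6 - 3 = 3)
d = -8736 (d = -104*(9 + 75) = -104*84 = -8736)
B(m, N) = 1/117 - 295*N*m (B(m, N) = (-295*m)*N + 1/117 = -295*N*m + 1/117 = 1/117 - 295*N*m)
d/B(j(-8) + 57, -111) = -8736/(1/117 - 295*(-111)*(3 + 57)) = -8736/(1/117 - 295*(-111)*60) = -8736/(1/117 + 1964700) = -8736/229869901/117 = -8736*117/229869901 = -1022112/229869901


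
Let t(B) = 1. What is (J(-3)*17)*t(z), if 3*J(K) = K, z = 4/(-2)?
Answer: -17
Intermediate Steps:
z = -2 (z = 4*(-½) = -2)
J(K) = K/3
(J(-3)*17)*t(z) = (((⅓)*(-3))*17)*1 = -1*17*1 = -17*1 = -17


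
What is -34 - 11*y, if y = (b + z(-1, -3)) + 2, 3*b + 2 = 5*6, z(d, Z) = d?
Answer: -443/3 ≈ -147.67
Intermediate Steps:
b = 28/3 (b = -⅔ + (5*6)/3 = -⅔ + (⅓)*30 = -⅔ + 10 = 28/3 ≈ 9.3333)
y = 31/3 (y = (28/3 - 1) + 2 = 25/3 + 2 = 31/3 ≈ 10.333)
-34 - 11*y = -34 - 11*31/3 = -34 - 341/3 = -443/3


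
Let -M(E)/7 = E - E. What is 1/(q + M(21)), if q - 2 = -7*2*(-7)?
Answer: 1/100 ≈ 0.010000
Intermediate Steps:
M(E) = 0 (M(E) = -7*(E - E) = -7*0 = 0)
q = 100 (q = 2 - 7*2*(-7) = 2 - 14*(-7) = 2 + 98 = 100)
1/(q + M(21)) = 1/(100 + 0) = 1/100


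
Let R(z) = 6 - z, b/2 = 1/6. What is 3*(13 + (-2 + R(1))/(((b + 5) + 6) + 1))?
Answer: 1470/37 ≈ 39.730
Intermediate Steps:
b = ⅓ (b = 2/6 = 2*(⅙) = ⅓ ≈ 0.33333)
3*(13 + (-2 + R(1))/(((b + 5) + 6) + 1)) = 3*(13 + (-2 + (6 - 1*1))/(((⅓ + 5) + 6) + 1)) = 3*(13 + (-2 + (6 - 1))/((16/3 + 6) + 1)) = 3*(13 + (-2 + 5)/(34/3 + 1)) = 3*(13 + 3/(37/3)) = 3*(13 + 3*(3/37)) = 3*(13 + 9/37) = 3*(490/37) = 1470/37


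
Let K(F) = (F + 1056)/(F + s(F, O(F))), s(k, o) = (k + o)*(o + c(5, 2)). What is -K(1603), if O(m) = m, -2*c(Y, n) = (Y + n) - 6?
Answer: -2659/5139218 ≈ -0.00051739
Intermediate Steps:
c(Y, n) = 3 - Y/2 - n/2 (c(Y, n) = -((Y + n) - 6)/2 = -(-6 + Y + n)/2 = 3 - Y/2 - n/2)
s(k, o) = (-½ + o)*(k + o) (s(k, o) = (k + o)*(o + (3 - ½*5 - ½*2)) = (k + o)*(o + (3 - 5/2 - 1)) = (k + o)*(o - ½) = (k + o)*(-½ + o) = (-½ + o)*(k + o))
K(F) = (1056 + F)/(2*F²) (K(F) = (F + 1056)/(F + (F² - F/2 - F/2 + F*F)) = (1056 + F)/(F + (F² - F/2 - F/2 + F²)) = (1056 + F)/(F + (-F + 2*F²)) = (1056 + F)/((2*F²)) = (1056 + F)*(1/(2*F²)) = (1056 + F)/(2*F²))
-K(1603) = -(1056 + 1603)/(2*1603²) = -2659/(2*2569609) = -1*2659/5139218 = -2659/5139218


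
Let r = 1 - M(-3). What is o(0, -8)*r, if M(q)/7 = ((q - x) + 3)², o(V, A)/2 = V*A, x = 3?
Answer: 0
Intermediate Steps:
o(V, A) = 2*A*V (o(V, A) = 2*(V*A) = 2*(A*V) = 2*A*V)
M(q) = 7*q² (M(q) = 7*((q - 1*3) + 3)² = 7*((q - 3) + 3)² = 7*((-3 + q) + 3)² = 7*q²)
r = -62 (r = 1 - 7*(-3)² = 1 - 7*9 = 1 - 1*63 = 1 - 63 = -62)
o(0, -8)*r = (2*(-8)*0)*(-62) = 0*(-62) = 0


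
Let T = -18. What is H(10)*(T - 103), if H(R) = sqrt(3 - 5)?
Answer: -121*I*sqrt(2) ≈ -171.12*I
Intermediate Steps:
H(R) = I*sqrt(2) (H(R) = sqrt(-2) = I*sqrt(2))
H(10)*(T - 103) = (I*sqrt(2))*(-18 - 103) = (I*sqrt(2))*(-121) = -121*I*sqrt(2)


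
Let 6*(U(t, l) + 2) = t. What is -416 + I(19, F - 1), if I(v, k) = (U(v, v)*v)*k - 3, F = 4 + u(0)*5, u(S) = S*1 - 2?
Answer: -3445/6 ≈ -574.17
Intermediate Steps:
u(S) = -2 + S (u(S) = S - 2 = -2 + S)
U(t, l) = -2 + t/6
F = -6 (F = 4 + (-2 + 0)*5 = 4 - 2*5 = 4 - 10 = -6)
I(v, k) = -3 + k*v*(-2 + v/6) (I(v, k) = ((-2 + v/6)*v)*k - 3 = (v*(-2 + v/6))*k - 3 = k*v*(-2 + v/6) - 3 = -3 + k*v*(-2 + v/6))
-416 + I(19, F - 1) = -416 + (-3 + (⅙)*(-6 - 1)*19*(-12 + 19)) = -416 + (-3 + (⅙)*(-7)*19*7) = -416 + (-3 - 931/6) = -416 - 949/6 = -3445/6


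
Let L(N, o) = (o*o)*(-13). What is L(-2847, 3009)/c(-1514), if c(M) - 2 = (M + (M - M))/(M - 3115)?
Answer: -544847432337/10772 ≈ -5.0580e+7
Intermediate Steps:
c(M) = 2 + M/(-3115 + M) (c(M) = 2 + (M + (M - M))/(M - 3115) = 2 + (M + 0)/(-3115 + M) = 2 + M/(-3115 + M))
L(N, o) = -13*o² (L(N, o) = o²*(-13) = -13*o²)
L(-2847, 3009)/c(-1514) = (-13*3009²)/(((-6230 + 3*(-1514))/(-3115 - 1514))) = (-13*9054081)/(((-6230 - 4542)/(-4629))) = -117703053/((-1/4629*(-10772))) = -117703053/10772/4629 = -117703053*4629/10772 = -544847432337/10772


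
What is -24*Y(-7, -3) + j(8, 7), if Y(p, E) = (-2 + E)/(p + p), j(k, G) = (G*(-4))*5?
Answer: -1040/7 ≈ -148.57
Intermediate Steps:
j(k, G) = -20*G (j(k, G) = -4*G*5 = -20*G)
Y(p, E) = (-2 + E)/(2*p) (Y(p, E) = (-2 + E)/((2*p)) = (-2 + E)*(1/(2*p)) = (-2 + E)/(2*p))
-24*Y(-7, -3) + j(8, 7) = -12*(-2 - 3)/(-7) - 20*7 = -12*(-1)*(-5)/7 - 140 = -24*5/14 - 140 = -60/7 - 140 = -1040/7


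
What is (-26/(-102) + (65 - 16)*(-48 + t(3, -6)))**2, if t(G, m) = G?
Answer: 12643203364/2601 ≈ 4.8609e+6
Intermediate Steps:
(-26/(-102) + (65 - 16)*(-48 + t(3, -6)))**2 = (-26/(-102) + (65 - 16)*(-48 + 3))**2 = (-26*(-1/102) + 49*(-45))**2 = (13/51 - 2205)**2 = (-112442/51)**2 = 12643203364/2601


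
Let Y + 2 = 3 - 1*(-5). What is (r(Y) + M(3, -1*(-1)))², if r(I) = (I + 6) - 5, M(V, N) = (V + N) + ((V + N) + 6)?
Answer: 441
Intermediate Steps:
Y = 6 (Y = -2 + (3 - 1*(-5)) = -2 + (3 + 5) = -2 + 8 = 6)
M(V, N) = 6 + 2*N + 2*V (M(V, N) = (N + V) + ((N + V) + 6) = (N + V) + (6 + N + V) = 6 + 2*N + 2*V)
r(I) = 1 + I (r(I) = (6 + I) - 5 = 1 + I)
(r(Y) + M(3, -1*(-1)))² = ((1 + 6) + (6 + 2*(-1*(-1)) + 2*3))² = (7 + (6 + 2*1 + 6))² = (7 + (6 + 2 + 6))² = (7 + 14)² = 21² = 441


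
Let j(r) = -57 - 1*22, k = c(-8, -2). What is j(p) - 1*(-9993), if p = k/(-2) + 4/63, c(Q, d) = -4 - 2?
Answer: 9914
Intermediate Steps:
c(Q, d) = -6
k = -6
p = 193/63 (p = -6/(-2) + 4/63 = -6*(-½) + 4*(1/63) = 3 + 4/63 = 193/63 ≈ 3.0635)
j(r) = -79 (j(r) = -57 - 22 = -79)
j(p) - 1*(-9993) = -79 - 1*(-9993) = -79 + 9993 = 9914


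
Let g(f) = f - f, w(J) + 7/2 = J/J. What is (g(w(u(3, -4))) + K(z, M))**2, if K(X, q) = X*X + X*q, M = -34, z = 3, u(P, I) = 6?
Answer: 8649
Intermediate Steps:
w(J) = -5/2 (w(J) = -7/2 + J/J = -7/2 + 1 = -5/2)
g(f) = 0
K(X, q) = X**2 + X*q
(g(w(u(3, -4))) + K(z, M))**2 = (0 + 3*(3 - 34))**2 = (0 + 3*(-31))**2 = (0 - 93)**2 = (-93)**2 = 8649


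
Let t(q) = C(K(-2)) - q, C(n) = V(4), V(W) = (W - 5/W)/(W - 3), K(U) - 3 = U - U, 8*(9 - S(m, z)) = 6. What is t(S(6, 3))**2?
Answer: 121/4 ≈ 30.250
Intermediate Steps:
S(m, z) = 33/4 (S(m, z) = 9 - 1/8*6 = 9 - 3/4 = 33/4)
K(U) = 3 (K(U) = 3 + (U - U) = 3 + 0 = 3)
V(W) = (W - 5/W)/(-3 + W)
C(n) = 11/4 (C(n) = (-5 + 4**2)/(4*(-3 + 4)) = (1/4)*(-5 + 16)/1 = (1/4)*1*11 = 11/4)
t(q) = 11/4 - q
t(S(6, 3))**2 = (11/4 - 1*33/4)**2 = (11/4 - 33/4)**2 = (-11/2)**2 = 121/4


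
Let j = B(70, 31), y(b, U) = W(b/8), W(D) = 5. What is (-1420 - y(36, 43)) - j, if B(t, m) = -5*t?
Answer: -1075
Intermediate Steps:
y(b, U) = 5
j = -350 (j = -5*70 = -350)
(-1420 - y(36, 43)) - j = (-1420 - 1*5) - 1*(-350) = (-1420 - 5) + 350 = -1425 + 350 = -1075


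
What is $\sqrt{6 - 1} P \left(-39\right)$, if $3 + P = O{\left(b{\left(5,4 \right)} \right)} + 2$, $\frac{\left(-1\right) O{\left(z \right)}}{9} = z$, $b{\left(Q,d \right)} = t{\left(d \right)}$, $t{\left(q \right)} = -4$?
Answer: $- 1365 \sqrt{5} \approx -3052.2$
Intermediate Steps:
$b{\left(Q,d \right)} = -4$
$O{\left(z \right)} = - 9 z$
$P = 35$ ($P = -3 + \left(\left(-9\right) \left(-4\right) + 2\right) = -3 + \left(36 + 2\right) = -3 + 38 = 35$)
$\sqrt{6 - 1} P \left(-39\right) = \sqrt{6 - 1} \cdot 35 \left(-39\right) = \sqrt{5} \cdot 35 \left(-39\right) = 35 \sqrt{5} \left(-39\right) = - 1365 \sqrt{5}$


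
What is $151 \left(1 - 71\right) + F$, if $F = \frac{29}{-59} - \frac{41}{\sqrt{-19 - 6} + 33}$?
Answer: $- \frac{694835953}{65726} + \frac{205 i}{1114} \approx -10572.0 + 0.18402 i$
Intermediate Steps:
$F = - \frac{29}{59} - \frac{41 \left(33 - 5 i\right)}{1114}$ ($F = 29 \left(- \frac{1}{59}\right) - \frac{41}{\sqrt{-25} + 33} = - \frac{29}{59} - \frac{41}{5 i + 33} = - \frac{29}{59} - \frac{41}{33 + 5 i} = - \frac{29}{59} - 41 \frac{33 - 5 i}{1114} = - \frac{29}{59} - \frac{41 \left(33 - 5 i\right)}{1114} \approx -1.7061 + 0.18402 i$)
$151 \left(1 - 71\right) + F = 151 \left(1 - 71\right) - \left(\frac{112133}{65726} - \frac{205 i}{1114}\right) = 151 \left(-70\right) - \left(\frac{112133}{65726} - \frac{205 i}{1114}\right) = -10570 - \left(\frac{112133}{65726} - \frac{205 i}{1114}\right) = - \frac{694835953}{65726} + \frac{205 i}{1114}$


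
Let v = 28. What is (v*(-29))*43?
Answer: -34916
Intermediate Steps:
(v*(-29))*43 = (28*(-29))*43 = -812*43 = -34916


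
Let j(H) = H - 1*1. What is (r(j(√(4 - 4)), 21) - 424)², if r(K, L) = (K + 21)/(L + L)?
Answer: 79103236/441 ≈ 1.7937e+5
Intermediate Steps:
j(H) = -1 + H (j(H) = H - 1 = -1 + H)
r(K, L) = (21 + K)/(2*L) (r(K, L) = (21 + K)/((2*L)) = (21 + K)*(1/(2*L)) = (21 + K)/(2*L))
(r(j(√(4 - 4)), 21) - 424)² = ((½)*(21 + (-1 + √(4 - 4)))/21 - 424)² = ((½)*(1/21)*(21 + (-1 + √0)) - 424)² = ((½)*(1/21)*(21 + (-1 + 0)) - 424)² = ((½)*(1/21)*(21 - 1) - 424)² = ((½)*(1/21)*20 - 424)² = (10/21 - 424)² = (-8894/21)² = 79103236/441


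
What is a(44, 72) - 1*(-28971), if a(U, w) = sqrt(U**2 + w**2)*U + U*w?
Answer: 32139 + 176*sqrt(445) ≈ 35852.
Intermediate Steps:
a(U, w) = U*w + U*sqrt(U**2 + w**2) (a(U, w) = U*sqrt(U**2 + w**2) + U*w = U*w + U*sqrt(U**2 + w**2))
a(44, 72) - 1*(-28971) = 44*(72 + sqrt(44**2 + 72**2)) - 1*(-28971) = 44*(72 + sqrt(1936 + 5184)) + 28971 = 44*(72 + sqrt(7120)) + 28971 = 44*(72 + 4*sqrt(445)) + 28971 = (3168 + 176*sqrt(445)) + 28971 = 32139 + 176*sqrt(445)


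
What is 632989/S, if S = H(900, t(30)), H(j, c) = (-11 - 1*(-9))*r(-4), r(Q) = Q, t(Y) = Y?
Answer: 632989/8 ≈ 79124.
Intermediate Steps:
H(j, c) = 8 (H(j, c) = (-11 - 1*(-9))*(-4) = (-11 + 9)*(-4) = -2*(-4) = 8)
S = 8
632989/S = 632989/8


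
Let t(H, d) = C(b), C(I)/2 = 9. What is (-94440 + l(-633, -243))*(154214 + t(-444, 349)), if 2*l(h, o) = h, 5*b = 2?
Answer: -14614484508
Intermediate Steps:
b = ⅖ (b = (⅕)*2 = ⅖ ≈ 0.40000)
C(I) = 18 (C(I) = 2*9 = 18)
t(H, d) = 18
l(h, o) = h/2
(-94440 + l(-633, -243))*(154214 + t(-444, 349)) = (-94440 + (½)*(-633))*(154214 + 18) = (-94440 - 633/2)*154232 = -189513/2*154232 = -14614484508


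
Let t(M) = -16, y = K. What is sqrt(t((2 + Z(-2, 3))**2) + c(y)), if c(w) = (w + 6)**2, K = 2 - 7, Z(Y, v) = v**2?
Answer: I*sqrt(15) ≈ 3.873*I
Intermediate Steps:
K = -5
y = -5
c(w) = (6 + w)**2
sqrt(t((2 + Z(-2, 3))**2) + c(y)) = sqrt(-16 + (6 - 5)**2) = sqrt(-16 + 1**2) = sqrt(-16 + 1) = sqrt(-15) = I*sqrt(15)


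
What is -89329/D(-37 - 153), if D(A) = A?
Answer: 89329/190 ≈ 470.15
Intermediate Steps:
-89329/D(-37 - 153) = -89329/(-37 - 153) = -89329/(-190) = -89329*(-1/190) = 89329/190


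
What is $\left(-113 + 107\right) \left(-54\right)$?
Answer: $324$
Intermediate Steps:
$\left(-113 + 107\right) \left(-54\right) = \left(-6\right) \left(-54\right) = 324$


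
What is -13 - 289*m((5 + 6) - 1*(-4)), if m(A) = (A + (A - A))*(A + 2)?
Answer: -73708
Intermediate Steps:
m(A) = A*(2 + A) (m(A) = (A + 0)*(2 + A) = A*(2 + A))
-13 - 289*m((5 + 6) - 1*(-4)) = -13 - 289*((5 + 6) - 1*(-4))*(2 + ((5 + 6) - 1*(-4))) = -13 - 289*(11 + 4)*(2 + (11 + 4)) = -13 - 4335*(2 + 15) = -13 - 4335*17 = -13 - 289*255 = -13 - 73695 = -73708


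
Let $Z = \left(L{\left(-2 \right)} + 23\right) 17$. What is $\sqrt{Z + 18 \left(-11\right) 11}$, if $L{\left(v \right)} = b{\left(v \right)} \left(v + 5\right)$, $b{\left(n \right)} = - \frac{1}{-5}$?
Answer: $\frac{2 i \sqrt{11105}}{5} \approx 42.152 i$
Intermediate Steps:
$b{\left(n \right)} = \frac{1}{5}$ ($b{\left(n \right)} = \left(-1\right) \left(- \frac{1}{5}\right) = \frac{1}{5}$)
$L{\left(v \right)} = 1 + \frac{v}{5}$ ($L{\left(v \right)} = \frac{v + 5}{5} = \frac{5 + v}{5} = 1 + \frac{v}{5}$)
$Z = \frac{2006}{5}$ ($Z = \left(\left(1 + \frac{1}{5} \left(-2\right)\right) + 23\right) 17 = \left(\left(1 - \frac{2}{5}\right) + 23\right) 17 = \left(\frac{3}{5} + 23\right) 17 = \frac{118}{5} \cdot 17 = \frac{2006}{5} \approx 401.2$)
$\sqrt{Z + 18 \left(-11\right) 11} = \sqrt{\frac{2006}{5} + 18 \left(-11\right) 11} = \sqrt{\frac{2006}{5} - 2178} = \sqrt{- \frac{8884}{5}} = \frac{2 i \sqrt{11105}}{5}$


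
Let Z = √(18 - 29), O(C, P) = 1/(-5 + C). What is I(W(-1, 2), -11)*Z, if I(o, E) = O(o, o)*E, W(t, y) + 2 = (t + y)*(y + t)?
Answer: 11*I*√11/6 ≈ 6.0805*I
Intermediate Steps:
W(t, y) = -2 + (t + y)² (W(t, y) = -2 + (t + y)*(y + t) = -2 + (t + y)*(t + y) = -2 + (t + y)²)
I(o, E) = E/(-5 + o)
Z = I*√11 (Z = √(-11) = I*√11 ≈ 3.3166*I)
I(W(-1, 2), -11)*Z = (-11/(-5 + (-2 + (-1 + 2)²)))*(I*√11) = (-11/(-5 + (-2 + 1²)))*(I*√11) = (-11/(-5 + (-2 + 1)))*(I*√11) = (-11/(-5 - 1))*(I*√11) = (-11/(-6))*(I*√11) = (-11*(-⅙))*(I*√11) = 11*(I*√11)/6 = 11*I*√11/6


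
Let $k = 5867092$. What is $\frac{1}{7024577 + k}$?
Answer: $\frac{1}{12891669} \approx 7.7569 \cdot 10^{-8}$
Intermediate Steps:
$\frac{1}{7024577 + k} = \frac{1}{7024577 + 5867092} = \frac{1}{12891669}$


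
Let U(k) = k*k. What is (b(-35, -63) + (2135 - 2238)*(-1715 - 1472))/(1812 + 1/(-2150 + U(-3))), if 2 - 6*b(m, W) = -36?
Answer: 301208726/1662639 ≈ 181.16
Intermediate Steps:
b(m, W) = 19/3 (b(m, W) = ⅓ - ⅙*(-36) = ⅓ + 6 = 19/3)
U(k) = k²
(b(-35, -63) + (2135 - 2238)*(-1715 - 1472))/(1812 + 1/(-2150 + U(-3))) = (19/3 + (2135 - 2238)*(-1715 - 1472))/(1812 + 1/(-2150 + (-3)²)) = (19/3 - 103*(-3187))/(1812 + 1/(-2150 + 9)) = (19/3 + 328261)/(1812 + 1/(-2141)) = 984802/(3*(1812 - 1/2141)) = 984802/(3*(3879491/2141)) = (984802/3)*(2141/3879491) = 301208726/1662639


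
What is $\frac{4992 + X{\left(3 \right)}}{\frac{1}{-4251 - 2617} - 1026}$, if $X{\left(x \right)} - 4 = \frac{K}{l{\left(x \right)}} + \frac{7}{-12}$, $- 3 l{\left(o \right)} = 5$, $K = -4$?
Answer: $- \frac{514875073}{105698535} \approx -4.8712$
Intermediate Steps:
$l{\left(o \right)} = - \frac{5}{3}$ ($l{\left(o \right)} = \left(- \frac{1}{3}\right) 5 = - \frac{5}{3}$)
$X{\left(x \right)} = \frac{349}{60}$ ($X{\left(x \right)} = 4 + \left(- \frac{4}{- \frac{5}{3}} + \frac{7}{-12}\right) = 4 + \left(\left(-4\right) \left(- \frac{3}{5}\right) + 7 \left(- \frac{1}{12}\right)\right) = 4 + \left(\frac{12}{5} - \frac{7}{12}\right) = 4 + \frac{109}{60} = \frac{349}{60}$)
$\frac{4992 + X{\left(3 \right)}}{\frac{1}{-4251 - 2617} - 1026} = \frac{4992 + \frac{349}{60}}{\frac{1}{-4251 - 2617} - 1026} = \frac{299869}{60 \left(\frac{1}{-6868} - 1026\right)} = \frac{299869}{60 \left(- \frac{1}{6868} - 1026\right)} = \frac{299869}{60 \left(- \frac{7046569}{6868}\right)} = \frac{299869}{60} \left(- \frac{6868}{7046569}\right) = - \frac{514875073}{105698535}$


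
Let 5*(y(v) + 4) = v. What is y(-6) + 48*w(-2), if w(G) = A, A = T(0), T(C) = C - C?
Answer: -26/5 ≈ -5.2000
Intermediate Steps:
y(v) = -4 + v/5
T(C) = 0
A = 0
w(G) = 0
y(-6) + 48*w(-2) = (-4 + (⅕)*(-6)) + 48*0 = (-4 - 6/5) + 0 = -26/5 + 0 = -26/5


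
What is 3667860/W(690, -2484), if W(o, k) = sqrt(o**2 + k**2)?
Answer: 611310*sqrt(349)/8027 ≈ 1422.7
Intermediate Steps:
W(o, k) = sqrt(k**2 + o**2)
3667860/W(690, -2484) = 3667860/(sqrt((-2484)**2 + 690**2)) = 3667860/(sqrt(6170256 + 476100)) = 3667860/(sqrt(6646356)) = 3667860/((138*sqrt(349))) = 3667860*(sqrt(349)/48162) = 611310*sqrt(349)/8027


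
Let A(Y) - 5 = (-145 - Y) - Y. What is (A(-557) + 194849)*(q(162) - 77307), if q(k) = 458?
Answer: -15048801727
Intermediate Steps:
A(Y) = -140 - 2*Y (A(Y) = 5 + ((-145 - Y) - Y) = 5 + (-145 - 2*Y) = -140 - 2*Y)
(A(-557) + 194849)*(q(162) - 77307) = ((-140 - 2*(-557)) + 194849)*(458 - 77307) = ((-140 + 1114) + 194849)*(-76849) = (974 + 194849)*(-76849) = 195823*(-76849) = -15048801727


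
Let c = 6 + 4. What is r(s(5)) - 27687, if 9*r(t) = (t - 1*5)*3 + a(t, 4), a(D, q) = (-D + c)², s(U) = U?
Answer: -249158/9 ≈ -27684.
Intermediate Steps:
c = 10
a(D, q) = (10 - D)² (a(D, q) = (-D + 10)² = (10 - D)²)
r(t) = -5/3 + t/3 + (-10 + t)²/9 (r(t) = ((t - 1*5)*3 + (-10 + t)²)/9 = ((t - 5)*3 + (-10 + t)²)/9 = ((-5 + t)*3 + (-10 + t)²)/9 = ((-15 + 3*t) + (-10 + t)²)/9 = (-15 + (-10 + t)² + 3*t)/9 = -5/3 + t/3 + (-10 + t)²/9)
r(s(5)) - 27687 = (85/9 - 17/9*5 + (⅑)*5²) - 27687 = (85/9 - 85/9 + (⅑)*25) - 27687 = (85/9 - 85/9 + 25/9) - 27687 = 25/9 - 27687 = -249158/9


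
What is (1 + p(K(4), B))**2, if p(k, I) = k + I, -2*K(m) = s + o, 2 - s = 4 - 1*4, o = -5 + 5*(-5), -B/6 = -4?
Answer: 1521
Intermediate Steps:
B = 24 (B = -6*(-4) = 24)
o = -30 (o = -5 - 25 = -30)
s = 2 (s = 2 - (4 - 1*4) = 2 - (4 - 4) = 2 - 1*0 = 2 + 0 = 2)
K(m) = 14 (K(m) = -(2 - 30)/2 = -1/2*(-28) = 14)
p(k, I) = I + k
(1 + p(K(4), B))**2 = (1 + (24 + 14))**2 = (1 + 38)**2 = 39**2 = 1521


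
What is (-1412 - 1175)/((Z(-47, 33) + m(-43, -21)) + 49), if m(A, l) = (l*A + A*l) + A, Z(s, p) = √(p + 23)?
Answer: -1171911/820822 + 2587*√14/1641644 ≈ -1.4218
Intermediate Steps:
Z(s, p) = √(23 + p)
m(A, l) = A + 2*A*l (m(A, l) = (A*l + A*l) + A = 2*A*l + A = A + 2*A*l)
(-1412 - 1175)/((Z(-47, 33) + m(-43, -21)) + 49) = (-1412 - 1175)/((√(23 + 33) - 43*(1 + 2*(-21))) + 49) = -2587/((√56 - 43*(1 - 42)) + 49) = -2587/((2*√14 - 43*(-41)) + 49) = -2587/((2*√14 + 1763) + 49) = -2587/((1763 + 2*√14) + 49) = -2587/(1812 + 2*√14)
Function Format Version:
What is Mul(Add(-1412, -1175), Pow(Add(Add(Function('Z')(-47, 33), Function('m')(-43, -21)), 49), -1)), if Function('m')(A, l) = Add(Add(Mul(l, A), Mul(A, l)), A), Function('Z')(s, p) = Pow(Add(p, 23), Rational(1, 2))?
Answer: Add(Rational(-1171911, 820822), Mul(Rational(2587, 1641644), Pow(14, Rational(1, 2)))) ≈ -1.4218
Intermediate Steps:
Function('Z')(s, p) = Pow(Add(23, p), Rational(1, 2))
Function('m')(A, l) = Add(A, Mul(2, A, l)) (Function('m')(A, l) = Add(Add(Mul(A, l), Mul(A, l)), A) = Add(Mul(2, A, l), A) = Add(A, Mul(2, A, l)))
Mul(Add(-1412, -1175), Pow(Add(Add(Function('Z')(-47, 33), Function('m')(-43, -21)), 49), -1)) = Mul(Add(-1412, -1175), Pow(Add(Add(Pow(Add(23, 33), Rational(1, 2)), Mul(-43, Add(1, Mul(2, -21)))), 49), -1)) = Mul(-2587, Pow(Add(Add(Pow(56, Rational(1, 2)), Mul(-43, Add(1, -42))), 49), -1)) = Mul(-2587, Pow(Add(Add(Mul(2, Pow(14, Rational(1, 2))), Mul(-43, -41)), 49), -1)) = Mul(-2587, Pow(Add(Add(Mul(2, Pow(14, Rational(1, 2))), 1763), 49), -1)) = Mul(-2587, Pow(Add(Add(1763, Mul(2, Pow(14, Rational(1, 2)))), 49), -1)) = Mul(-2587, Pow(Add(1812, Mul(2, Pow(14, Rational(1, 2)))), -1))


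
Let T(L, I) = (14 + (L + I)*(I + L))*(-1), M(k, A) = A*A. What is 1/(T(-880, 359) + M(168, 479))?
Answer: -1/42014 ≈ -2.3802e-5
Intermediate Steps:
M(k, A) = A**2
T(L, I) = -14 - (I + L)**2 (T(L, I) = (14 + (I + L)*(I + L))*(-1) = (14 + (I + L)**2)*(-1) = -14 - (I + L)**2)
1/(T(-880, 359) + M(168, 479)) = 1/((-14 - (359 - 880)**2) + 479**2) = 1/((-14 - 1*(-521)**2) + 229441) = 1/((-14 - 1*271441) + 229441) = 1/((-14 - 271441) + 229441) = 1/(-271455 + 229441) = 1/(-42014) = -1/42014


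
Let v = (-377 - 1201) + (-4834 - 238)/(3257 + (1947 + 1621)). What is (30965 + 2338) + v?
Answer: 216518053/6825 ≈ 31724.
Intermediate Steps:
v = -10774922/6825 (v = -1578 - 5072/(3257 + 3568) = -1578 - 5072/6825 = -10774922/6825 ≈ -1578.7)
(30965 + 2338) + v = (30965 + 2338) - 10774922/6825 = 33303 - 10774922/6825 = 216518053/6825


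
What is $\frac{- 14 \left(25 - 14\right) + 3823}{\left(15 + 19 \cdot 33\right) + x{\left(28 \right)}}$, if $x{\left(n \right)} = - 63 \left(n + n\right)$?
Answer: $- \frac{1223}{962} \approx -1.2713$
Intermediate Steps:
$x{\left(n \right)} = - 126 n$ ($x{\left(n \right)} = - 63 \cdot 2 n = - 126 n$)
$\frac{- 14 \left(25 - 14\right) + 3823}{\left(15 + 19 \cdot 33\right) + x{\left(28 \right)}} = \frac{- 14 \left(25 - 14\right) + 3823}{\left(15 + 19 \cdot 33\right) - 3528} = \frac{\left(-14\right) 11 + 3823}{\left(15 + 627\right) - 3528} = \frac{-154 + 3823}{642 - 3528} = \frac{3669}{-2886} = 3669 \left(- \frac{1}{2886}\right) = - \frac{1223}{962}$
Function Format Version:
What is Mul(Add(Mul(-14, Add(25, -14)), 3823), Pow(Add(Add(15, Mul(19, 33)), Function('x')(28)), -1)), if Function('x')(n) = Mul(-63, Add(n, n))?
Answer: Rational(-1223, 962) ≈ -1.2713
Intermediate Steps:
Function('x')(n) = Mul(-126, n) (Function('x')(n) = Mul(-63, Mul(2, n)) = Mul(-126, n))
Mul(Add(Mul(-14, Add(25, -14)), 3823), Pow(Add(Add(15, Mul(19, 33)), Function('x')(28)), -1)) = Mul(Add(Mul(-14, Add(25, -14)), 3823), Pow(Add(Add(15, Mul(19, 33)), Mul(-126, 28)), -1)) = Mul(Add(Mul(-14, 11), 3823), Pow(Add(Add(15, 627), -3528), -1)) = Mul(Add(-154, 3823), Pow(Add(642, -3528), -1)) = Mul(3669, Pow(-2886, -1)) = Mul(3669, Rational(-1, 2886)) = Rational(-1223, 962)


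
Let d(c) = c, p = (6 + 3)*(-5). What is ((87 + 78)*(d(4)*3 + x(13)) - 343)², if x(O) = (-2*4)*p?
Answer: 3725515369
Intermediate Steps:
p = -45 (p = 9*(-5) = -45)
x(O) = 360 (x(O) = -2*4*(-45) = -8*(-45) = 360)
((87 + 78)*(d(4)*3 + x(13)) - 343)² = ((87 + 78)*(4*3 + 360) - 343)² = (165*(12 + 360) - 343)² = (165*372 - 343)² = (61380 - 343)² = 61037² = 3725515369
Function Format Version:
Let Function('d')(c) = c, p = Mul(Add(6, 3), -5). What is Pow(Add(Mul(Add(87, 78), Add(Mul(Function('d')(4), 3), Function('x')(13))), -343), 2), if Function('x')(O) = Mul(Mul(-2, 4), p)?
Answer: 3725515369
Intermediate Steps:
p = -45 (p = Mul(9, -5) = -45)
Function('x')(O) = 360 (Function('x')(O) = Mul(Mul(-2, 4), -45) = Mul(-8, -45) = 360)
Pow(Add(Mul(Add(87, 78), Add(Mul(Function('d')(4), 3), Function('x')(13))), -343), 2) = Pow(Add(Mul(Add(87, 78), Add(Mul(4, 3), 360)), -343), 2) = Pow(Add(Mul(165, Add(12, 360)), -343), 2) = Pow(Add(Mul(165, 372), -343), 2) = Pow(Add(61380, -343), 2) = Pow(61037, 2) = 3725515369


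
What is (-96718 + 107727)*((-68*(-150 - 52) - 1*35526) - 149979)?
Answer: -1891004921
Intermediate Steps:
(-96718 + 107727)*((-68*(-150 - 52) - 1*35526) - 149979) = 11009*((-68*(-202) - 35526) - 149979) = 11009*((13736 - 35526) - 149979) = 11009*(-21790 - 149979) = 11009*(-171769) = -1891004921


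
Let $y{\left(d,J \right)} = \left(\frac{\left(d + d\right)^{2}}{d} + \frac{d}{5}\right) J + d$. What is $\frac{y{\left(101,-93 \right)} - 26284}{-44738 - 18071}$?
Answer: $\frac{328168}{314045} \approx 1.045$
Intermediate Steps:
$y{\left(d,J \right)} = d + \frac{21 J d}{5}$ ($y{\left(d,J \right)} = \left(\frac{\left(2 d\right)^{2}}{d} + d \frac{1}{5}\right) J + d = \left(\frac{4 d^{2}}{d} + \frac{d}{5}\right) J + d = \left(4 d + \frac{d}{5}\right) J + d = \frac{21 d}{5} J + d = \frac{21 J d}{5} + d = d + \frac{21 J d}{5}$)
$\frac{y{\left(101,-93 \right)} - 26284}{-44738 - 18071} = \frac{\frac{1}{5} \cdot 101 \left(5 + 21 \left(-93\right)\right) - 26284}{-44738 - 18071} = \frac{\frac{1}{5} \cdot 101 \left(5 - 1953\right) - 26284}{-62809} = \left(\frac{1}{5} \cdot 101 \left(-1948\right) - 26284\right) \left(- \frac{1}{62809}\right) = \left(- \frac{196748}{5} - 26284\right) \left(- \frac{1}{62809}\right) = \left(- \frac{328168}{5}\right) \left(- \frac{1}{62809}\right) = \frac{328168}{314045}$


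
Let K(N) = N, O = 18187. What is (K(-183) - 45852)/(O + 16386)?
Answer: -4185/3143 ≈ -1.3315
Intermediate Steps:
(K(-183) - 45852)/(O + 16386) = (-183 - 45852)/(18187 + 16386) = -46035/34573 = -46035*1/34573 = -4185/3143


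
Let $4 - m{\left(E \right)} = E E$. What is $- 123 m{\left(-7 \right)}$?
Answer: $5535$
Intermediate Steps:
$m{\left(E \right)} = 4 - E^{2}$ ($m{\left(E \right)} = 4 - E E = 4 - E^{2}$)
$- 123 m{\left(-7 \right)} = - 123 \left(4 - \left(-7\right)^{2}\right) = - 123 \left(4 - 49\right) = \left(-123\right) \left(-45\right) = 5535$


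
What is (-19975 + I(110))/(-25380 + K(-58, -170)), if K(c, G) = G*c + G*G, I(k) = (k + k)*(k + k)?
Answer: 1895/892 ≈ 2.1244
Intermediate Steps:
I(k) = 4*k**2 (I(k) = (2*k)*(2*k) = 4*k**2)
K(c, G) = G**2 + G*c (K(c, G) = G*c + G**2 = G**2 + G*c)
(-19975 + I(110))/(-25380 + K(-58, -170)) = (-19975 + 4*110**2)/(-25380 - 170*(-170 - 58)) = (-19975 + 4*12100)/(-25380 - 170*(-228)) = (-19975 + 48400)/(-25380 + 38760) = 28425/13380 = 28425*(1/13380) = 1895/892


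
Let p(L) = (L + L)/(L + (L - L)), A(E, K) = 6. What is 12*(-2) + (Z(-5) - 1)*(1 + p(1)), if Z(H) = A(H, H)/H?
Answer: -153/5 ≈ -30.600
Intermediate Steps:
Z(H) = 6/H
p(L) = 2 (p(L) = (2*L)/(L + 0) = (2*L)/L = 2)
12*(-2) + (Z(-5) - 1)*(1 + p(1)) = 12*(-2) + (6/(-5) - 1)*(1 + 2) = -24 + (6*(-⅕) - 1)*3 = -24 + (-6/5 - 1)*3 = -24 - 11/5*3 = -24 - 33/5 = -153/5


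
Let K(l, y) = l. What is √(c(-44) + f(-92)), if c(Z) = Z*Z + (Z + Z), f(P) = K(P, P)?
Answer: 2*√439 ≈ 41.905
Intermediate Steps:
f(P) = P
c(Z) = Z² + 2*Z
√(c(-44) + f(-92)) = √(-44*(2 - 44) - 92) = √(-44*(-42) - 92) = √(1848 - 92) = √1756 = 2*√439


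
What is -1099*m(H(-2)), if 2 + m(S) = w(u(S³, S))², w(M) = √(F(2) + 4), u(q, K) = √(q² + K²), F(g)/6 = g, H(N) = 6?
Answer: -15386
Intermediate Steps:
F(g) = 6*g
u(q, K) = √(K² + q²)
w(M) = 4 (w(M) = √(6*2 + 4) = √(12 + 4) = √16 = 4)
m(S) = 14 (m(S) = -2 + 4² = -2 + 16 = 14)
-1099*m(H(-2)) = -1099*14 = -15386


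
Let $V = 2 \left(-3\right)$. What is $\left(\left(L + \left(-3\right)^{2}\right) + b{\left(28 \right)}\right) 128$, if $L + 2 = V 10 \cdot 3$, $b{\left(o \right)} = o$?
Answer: $-18560$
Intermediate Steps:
$V = -6$
$L = -182$ ($L = -2 + \left(-6\right) 10 \cdot 3 = -2 - 180 = -182$)
$\left(\left(L + \left(-3\right)^{2}\right) + b{\left(28 \right)}\right) 128 = \left(\left(-182 + \left(-3\right)^{2}\right) + 28\right) 128 = \left(\left(-182 + 9\right) + 28\right) 128 = \left(-173 + 28\right) 128 = \left(-145\right) 128 = -18560$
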